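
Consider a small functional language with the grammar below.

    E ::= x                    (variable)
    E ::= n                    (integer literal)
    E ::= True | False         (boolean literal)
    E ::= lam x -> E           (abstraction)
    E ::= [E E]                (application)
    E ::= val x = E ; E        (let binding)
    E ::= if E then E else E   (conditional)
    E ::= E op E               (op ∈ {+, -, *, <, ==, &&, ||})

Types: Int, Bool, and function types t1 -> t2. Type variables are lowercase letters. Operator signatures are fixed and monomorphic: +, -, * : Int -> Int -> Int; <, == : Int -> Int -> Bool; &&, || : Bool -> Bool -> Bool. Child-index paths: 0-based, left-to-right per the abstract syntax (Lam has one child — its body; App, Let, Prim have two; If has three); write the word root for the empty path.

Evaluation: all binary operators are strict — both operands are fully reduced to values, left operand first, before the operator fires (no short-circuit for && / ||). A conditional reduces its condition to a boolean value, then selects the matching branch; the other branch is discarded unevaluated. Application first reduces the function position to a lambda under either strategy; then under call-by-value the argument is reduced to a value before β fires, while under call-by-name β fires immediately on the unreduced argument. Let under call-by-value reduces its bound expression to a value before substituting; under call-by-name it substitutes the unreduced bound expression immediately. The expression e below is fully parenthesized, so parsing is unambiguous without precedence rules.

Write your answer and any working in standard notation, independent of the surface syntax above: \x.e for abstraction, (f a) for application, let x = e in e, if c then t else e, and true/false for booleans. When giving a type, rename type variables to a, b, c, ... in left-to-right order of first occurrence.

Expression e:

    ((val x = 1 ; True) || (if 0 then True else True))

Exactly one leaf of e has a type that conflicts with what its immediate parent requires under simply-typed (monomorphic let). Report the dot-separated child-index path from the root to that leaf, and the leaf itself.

Working:
let x : Int
  unify Bool ~ Bool
  unify Int ~ Bool
  FAIL: mismatch Int ~ Bool

Answer: 1.0 : 0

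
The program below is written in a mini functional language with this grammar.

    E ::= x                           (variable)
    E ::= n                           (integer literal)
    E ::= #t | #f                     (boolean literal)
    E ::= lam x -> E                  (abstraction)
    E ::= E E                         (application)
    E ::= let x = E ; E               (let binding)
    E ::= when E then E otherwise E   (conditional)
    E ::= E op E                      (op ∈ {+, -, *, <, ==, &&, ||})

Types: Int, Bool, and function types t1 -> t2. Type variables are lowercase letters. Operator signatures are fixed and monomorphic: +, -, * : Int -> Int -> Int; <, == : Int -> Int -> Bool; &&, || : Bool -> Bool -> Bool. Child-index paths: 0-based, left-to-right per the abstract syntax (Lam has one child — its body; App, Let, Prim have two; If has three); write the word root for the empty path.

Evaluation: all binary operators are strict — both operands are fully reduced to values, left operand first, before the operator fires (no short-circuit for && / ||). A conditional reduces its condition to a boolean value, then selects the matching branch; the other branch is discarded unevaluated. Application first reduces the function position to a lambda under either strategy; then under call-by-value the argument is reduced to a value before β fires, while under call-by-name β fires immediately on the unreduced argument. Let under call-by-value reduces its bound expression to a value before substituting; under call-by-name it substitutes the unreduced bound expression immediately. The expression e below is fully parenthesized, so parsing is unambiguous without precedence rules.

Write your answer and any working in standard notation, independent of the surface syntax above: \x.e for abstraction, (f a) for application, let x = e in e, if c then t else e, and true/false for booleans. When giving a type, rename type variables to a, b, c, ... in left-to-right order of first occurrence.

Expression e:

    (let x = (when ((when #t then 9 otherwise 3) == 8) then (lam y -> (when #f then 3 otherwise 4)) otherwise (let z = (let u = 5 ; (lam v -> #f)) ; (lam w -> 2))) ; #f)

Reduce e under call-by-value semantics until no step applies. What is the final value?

Answer: false

Trace:
step 0: (let x = (if ((if true then 9 else 3) == 8) then (\y.(if false then 3 else 4)) else (let z = (let u = 5 in (\v.false)) in (\w.2))) in false)
step 1: [if@0.0.0] (let x = (if (9 == 8) then (\y.(if false then 3 else 4)) else (let z = (let u = 5 in (\v.false)) in (\w.2))) in false)
step 2: [delta@0.0] (let x = (if false then (\y.(if false then 3 else 4)) else (let z = (let u = 5 in (\v.false)) in (\w.2))) in false)
step 3: [if@0] (let x = (let z = (let u = 5 in (\v.false)) in (\w.2)) in false)
step 4: [let@0.0] (let x = (let z = (\v.false) in (\w.2)) in false)
step 5: [let@0] (let x = (\w.2) in false)
step 6: [let@root] false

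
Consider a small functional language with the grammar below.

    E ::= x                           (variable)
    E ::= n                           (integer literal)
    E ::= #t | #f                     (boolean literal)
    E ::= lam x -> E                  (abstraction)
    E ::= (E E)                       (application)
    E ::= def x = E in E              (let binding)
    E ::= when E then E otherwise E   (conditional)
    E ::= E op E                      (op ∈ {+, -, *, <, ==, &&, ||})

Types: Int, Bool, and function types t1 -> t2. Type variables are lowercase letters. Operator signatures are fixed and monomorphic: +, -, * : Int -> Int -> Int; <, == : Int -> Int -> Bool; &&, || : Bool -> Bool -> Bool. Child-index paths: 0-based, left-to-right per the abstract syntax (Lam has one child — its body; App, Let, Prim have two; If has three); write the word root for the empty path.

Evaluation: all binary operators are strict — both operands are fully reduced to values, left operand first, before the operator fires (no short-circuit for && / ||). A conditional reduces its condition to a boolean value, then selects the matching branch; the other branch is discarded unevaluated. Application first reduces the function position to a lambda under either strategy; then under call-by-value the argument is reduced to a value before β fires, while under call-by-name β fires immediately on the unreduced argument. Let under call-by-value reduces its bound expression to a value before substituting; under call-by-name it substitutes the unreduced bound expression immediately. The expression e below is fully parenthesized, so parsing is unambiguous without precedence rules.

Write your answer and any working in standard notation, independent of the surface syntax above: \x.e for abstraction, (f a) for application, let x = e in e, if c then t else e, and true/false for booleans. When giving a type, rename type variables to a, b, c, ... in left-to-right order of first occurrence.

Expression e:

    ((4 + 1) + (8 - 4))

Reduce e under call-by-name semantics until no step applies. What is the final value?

Answer: 9

Derivation:
step 0: ((4 + 1) + (8 - 4))
step 1: [delta@0] (5 + (8 - 4))
step 2: [delta@1] (5 + 4)
step 3: [delta@root] 9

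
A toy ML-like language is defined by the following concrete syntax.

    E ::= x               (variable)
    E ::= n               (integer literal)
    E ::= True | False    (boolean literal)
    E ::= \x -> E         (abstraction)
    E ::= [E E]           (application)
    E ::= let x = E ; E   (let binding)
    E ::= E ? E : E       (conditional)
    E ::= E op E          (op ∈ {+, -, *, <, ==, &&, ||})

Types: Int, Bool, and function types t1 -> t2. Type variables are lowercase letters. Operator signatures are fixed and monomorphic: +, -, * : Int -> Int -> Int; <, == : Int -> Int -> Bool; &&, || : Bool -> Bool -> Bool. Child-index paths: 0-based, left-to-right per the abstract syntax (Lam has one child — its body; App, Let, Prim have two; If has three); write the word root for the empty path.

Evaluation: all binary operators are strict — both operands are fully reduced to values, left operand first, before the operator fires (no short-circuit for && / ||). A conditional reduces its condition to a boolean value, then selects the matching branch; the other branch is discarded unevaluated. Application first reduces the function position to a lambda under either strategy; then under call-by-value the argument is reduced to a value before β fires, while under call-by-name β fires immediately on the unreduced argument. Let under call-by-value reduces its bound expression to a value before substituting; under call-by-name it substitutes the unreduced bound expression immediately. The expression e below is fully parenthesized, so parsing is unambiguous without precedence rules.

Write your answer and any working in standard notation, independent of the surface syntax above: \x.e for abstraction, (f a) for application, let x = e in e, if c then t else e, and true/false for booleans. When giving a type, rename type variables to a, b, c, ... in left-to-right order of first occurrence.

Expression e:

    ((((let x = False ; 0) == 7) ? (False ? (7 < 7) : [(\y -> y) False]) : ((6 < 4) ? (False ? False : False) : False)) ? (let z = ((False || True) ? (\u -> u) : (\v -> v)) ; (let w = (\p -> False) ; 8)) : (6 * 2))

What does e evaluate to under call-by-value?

Answer: 12

Trace:
step 0: (if (if ((let x = false in 0) == 7) then (if false then (7 < 7) else ((\y.y) false)) else (if (6 < 4) then (if false then false else false) else false)) then (let z = (if (false || true) then (\u.u) else (\v.v)) in (let w = (\p.false) in 8)) else (6 * 2))
step 1: [let@0.0.0] (if (if (0 == 7) then (if false then (7 < 7) else ((\y.y) false)) else (if (6 < 4) then (if false then false else false) else false)) then (let z = (if (false || true) then (\u.u) else (\v.v)) in (let w = (\p.false) in 8)) else (6 * 2))
step 2: [delta@0.0] (if (if false then (if false then (7 < 7) else ((\y.y) false)) else (if (6 < 4) then (if false then false else false) else false)) then (let z = (if (false || true) then (\u.u) else (\v.v)) in (let w = (\p.false) in 8)) else (6 * 2))
step 3: [if@0] (if (if (6 < 4) then (if false then false else false) else false) then (let z = (if (false || true) then (\u.u) else (\v.v)) in (let w = (\p.false) in 8)) else (6 * 2))
step 4: [delta@0.0] (if (if false then (if false then false else false) else false) then (let z = (if (false || true) then (\u.u) else (\v.v)) in (let w = (\p.false) in 8)) else (6 * 2))
step 5: [if@0] (if false then (let z = (if (false || true) then (\u.u) else (\v.v)) in (let w = (\p.false) in 8)) else (6 * 2))
step 6: [if@root] (6 * 2)
step 7: [delta@root] 12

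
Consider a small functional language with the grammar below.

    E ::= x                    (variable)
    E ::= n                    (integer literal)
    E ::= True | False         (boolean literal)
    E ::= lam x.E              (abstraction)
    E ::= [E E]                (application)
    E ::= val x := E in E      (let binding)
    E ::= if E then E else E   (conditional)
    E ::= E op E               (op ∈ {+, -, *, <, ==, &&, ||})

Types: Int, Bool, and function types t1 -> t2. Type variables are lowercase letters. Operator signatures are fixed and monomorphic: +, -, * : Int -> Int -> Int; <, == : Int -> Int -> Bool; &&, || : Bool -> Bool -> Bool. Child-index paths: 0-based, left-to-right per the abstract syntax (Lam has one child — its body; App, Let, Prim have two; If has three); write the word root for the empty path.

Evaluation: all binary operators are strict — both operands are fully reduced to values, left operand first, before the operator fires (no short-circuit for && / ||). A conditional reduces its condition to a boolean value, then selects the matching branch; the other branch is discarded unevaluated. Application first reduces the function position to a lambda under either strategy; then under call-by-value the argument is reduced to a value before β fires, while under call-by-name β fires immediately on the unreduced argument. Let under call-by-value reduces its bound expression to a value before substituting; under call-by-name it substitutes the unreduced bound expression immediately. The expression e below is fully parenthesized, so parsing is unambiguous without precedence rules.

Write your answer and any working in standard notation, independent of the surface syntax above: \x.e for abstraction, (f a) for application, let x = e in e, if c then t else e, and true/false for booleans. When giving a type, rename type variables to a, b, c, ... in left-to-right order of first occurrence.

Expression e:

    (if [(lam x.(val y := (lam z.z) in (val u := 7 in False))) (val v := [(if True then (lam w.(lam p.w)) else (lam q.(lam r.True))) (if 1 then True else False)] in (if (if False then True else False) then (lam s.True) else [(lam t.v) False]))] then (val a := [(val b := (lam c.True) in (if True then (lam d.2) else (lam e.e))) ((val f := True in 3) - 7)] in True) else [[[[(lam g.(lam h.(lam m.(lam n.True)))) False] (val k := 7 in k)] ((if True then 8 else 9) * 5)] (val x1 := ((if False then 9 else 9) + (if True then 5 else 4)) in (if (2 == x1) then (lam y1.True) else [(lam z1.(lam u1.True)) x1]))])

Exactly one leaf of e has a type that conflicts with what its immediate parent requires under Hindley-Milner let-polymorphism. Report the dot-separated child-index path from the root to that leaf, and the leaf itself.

Answer: 0.1.0.1.0 : 1

Trace:
z : b
\z._ : b -> b
let y : forall. b -> b
let u : Int
\x._ : a -> Bool
  unify Bool ~ Bool
w : c
\p._ : d -> c
\w._ : c -> d -> c
\r._ : f -> Bool
\q._ : e -> f -> Bool
  unify c -> d -> c ~ e -> f -> Bool
  unify c ~ e
  unify d -> e ~ f -> Bool
  unify d ~ f
  unify e ~ Bool
  unify Int ~ Bool
  FAIL: mismatch Int ~ Bool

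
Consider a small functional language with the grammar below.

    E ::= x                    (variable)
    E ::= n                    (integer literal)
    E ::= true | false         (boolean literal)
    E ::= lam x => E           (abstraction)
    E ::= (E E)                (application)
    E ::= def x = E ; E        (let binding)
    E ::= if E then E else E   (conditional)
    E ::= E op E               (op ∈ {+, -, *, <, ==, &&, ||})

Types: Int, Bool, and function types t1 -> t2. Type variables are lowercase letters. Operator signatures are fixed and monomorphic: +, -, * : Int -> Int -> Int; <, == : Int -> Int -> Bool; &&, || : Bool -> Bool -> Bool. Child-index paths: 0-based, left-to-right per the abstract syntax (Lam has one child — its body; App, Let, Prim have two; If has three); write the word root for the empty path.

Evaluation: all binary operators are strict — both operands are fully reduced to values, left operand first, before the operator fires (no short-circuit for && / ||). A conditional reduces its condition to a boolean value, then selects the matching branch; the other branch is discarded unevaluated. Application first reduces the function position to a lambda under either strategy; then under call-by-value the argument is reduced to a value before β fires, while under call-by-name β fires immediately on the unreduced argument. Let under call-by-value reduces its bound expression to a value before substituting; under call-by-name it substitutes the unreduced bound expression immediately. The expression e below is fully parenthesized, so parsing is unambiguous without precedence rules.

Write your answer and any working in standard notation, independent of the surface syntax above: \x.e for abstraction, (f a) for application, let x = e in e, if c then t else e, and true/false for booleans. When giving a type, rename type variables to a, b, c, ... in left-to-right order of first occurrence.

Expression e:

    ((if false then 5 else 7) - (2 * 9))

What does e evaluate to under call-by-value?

Answer: -11

Working:
step 0: ((if false then 5 else 7) - (2 * 9))
step 1: [if@0] (7 - (2 * 9))
step 2: [delta@1] (7 - 18)
step 3: [delta@root] -11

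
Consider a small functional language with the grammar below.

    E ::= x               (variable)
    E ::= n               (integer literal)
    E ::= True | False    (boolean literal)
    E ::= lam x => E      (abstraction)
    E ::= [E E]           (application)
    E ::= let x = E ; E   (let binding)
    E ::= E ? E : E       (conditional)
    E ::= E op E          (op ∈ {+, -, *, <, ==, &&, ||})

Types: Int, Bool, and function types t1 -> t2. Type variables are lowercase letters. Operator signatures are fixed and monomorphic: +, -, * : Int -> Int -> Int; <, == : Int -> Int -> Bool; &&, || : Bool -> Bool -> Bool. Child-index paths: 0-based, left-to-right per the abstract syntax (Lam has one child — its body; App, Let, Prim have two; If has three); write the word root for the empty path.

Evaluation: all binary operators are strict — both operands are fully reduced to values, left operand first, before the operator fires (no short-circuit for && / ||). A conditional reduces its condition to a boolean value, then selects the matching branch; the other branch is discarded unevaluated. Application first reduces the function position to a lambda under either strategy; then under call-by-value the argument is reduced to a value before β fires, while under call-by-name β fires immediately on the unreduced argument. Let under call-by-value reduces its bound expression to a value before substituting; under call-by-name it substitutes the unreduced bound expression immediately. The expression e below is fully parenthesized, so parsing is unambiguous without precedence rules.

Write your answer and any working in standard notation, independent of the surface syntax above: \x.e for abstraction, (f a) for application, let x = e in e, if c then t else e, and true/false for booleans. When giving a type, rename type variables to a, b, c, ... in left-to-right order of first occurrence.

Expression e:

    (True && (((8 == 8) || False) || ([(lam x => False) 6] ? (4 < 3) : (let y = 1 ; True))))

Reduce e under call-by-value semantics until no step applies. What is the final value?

Answer: true

Working:
step 0: (true && (((8 == 8) || false) || (if ((\x.false) 6) then (4 < 3) else (let y = 1 in true))))
step 1: [delta@1.0.0] (true && ((true || false) || (if ((\x.false) 6) then (4 < 3) else (let y = 1 in true))))
step 2: [delta@1.0] (true && (true || (if ((\x.false) 6) then (4 < 3) else (let y = 1 in true))))
step 3: [beta@1.1.0] (true && (true || (if false then (4 < 3) else (let y = 1 in true))))
step 4: [if@1.1] (true && (true || (let y = 1 in true)))
step 5: [let@1.1] (true && (true || true))
step 6: [delta@1] (true && true)
step 7: [delta@root] true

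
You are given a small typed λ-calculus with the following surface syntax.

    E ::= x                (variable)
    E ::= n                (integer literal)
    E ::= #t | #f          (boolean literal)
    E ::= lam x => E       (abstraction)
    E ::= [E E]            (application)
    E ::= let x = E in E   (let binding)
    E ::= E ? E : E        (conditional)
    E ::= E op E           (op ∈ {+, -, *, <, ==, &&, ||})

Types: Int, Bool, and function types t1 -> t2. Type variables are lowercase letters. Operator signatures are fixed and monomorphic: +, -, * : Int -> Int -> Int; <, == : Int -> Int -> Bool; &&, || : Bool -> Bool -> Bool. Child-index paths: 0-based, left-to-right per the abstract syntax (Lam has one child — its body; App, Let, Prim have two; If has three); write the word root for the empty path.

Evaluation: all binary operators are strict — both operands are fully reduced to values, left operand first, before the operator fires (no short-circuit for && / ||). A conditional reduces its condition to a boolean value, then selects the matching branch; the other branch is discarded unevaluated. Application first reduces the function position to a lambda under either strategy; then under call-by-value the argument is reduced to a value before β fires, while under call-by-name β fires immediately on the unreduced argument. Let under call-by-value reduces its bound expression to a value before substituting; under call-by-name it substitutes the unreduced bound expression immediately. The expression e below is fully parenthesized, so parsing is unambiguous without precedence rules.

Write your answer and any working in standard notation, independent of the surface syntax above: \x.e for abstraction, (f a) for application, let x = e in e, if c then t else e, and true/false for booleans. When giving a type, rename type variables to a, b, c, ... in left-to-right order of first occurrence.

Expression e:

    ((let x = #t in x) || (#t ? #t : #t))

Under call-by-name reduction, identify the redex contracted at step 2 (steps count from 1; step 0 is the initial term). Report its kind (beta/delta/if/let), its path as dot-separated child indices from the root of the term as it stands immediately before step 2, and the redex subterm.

Derivation:
step 0: ((let x = true in x) || (if true then true else true))
step 1: [let@0] (true || (if true then true else true))
step 2: [if@1] (true || true)

Answer: if at 1 : (if true then true else true)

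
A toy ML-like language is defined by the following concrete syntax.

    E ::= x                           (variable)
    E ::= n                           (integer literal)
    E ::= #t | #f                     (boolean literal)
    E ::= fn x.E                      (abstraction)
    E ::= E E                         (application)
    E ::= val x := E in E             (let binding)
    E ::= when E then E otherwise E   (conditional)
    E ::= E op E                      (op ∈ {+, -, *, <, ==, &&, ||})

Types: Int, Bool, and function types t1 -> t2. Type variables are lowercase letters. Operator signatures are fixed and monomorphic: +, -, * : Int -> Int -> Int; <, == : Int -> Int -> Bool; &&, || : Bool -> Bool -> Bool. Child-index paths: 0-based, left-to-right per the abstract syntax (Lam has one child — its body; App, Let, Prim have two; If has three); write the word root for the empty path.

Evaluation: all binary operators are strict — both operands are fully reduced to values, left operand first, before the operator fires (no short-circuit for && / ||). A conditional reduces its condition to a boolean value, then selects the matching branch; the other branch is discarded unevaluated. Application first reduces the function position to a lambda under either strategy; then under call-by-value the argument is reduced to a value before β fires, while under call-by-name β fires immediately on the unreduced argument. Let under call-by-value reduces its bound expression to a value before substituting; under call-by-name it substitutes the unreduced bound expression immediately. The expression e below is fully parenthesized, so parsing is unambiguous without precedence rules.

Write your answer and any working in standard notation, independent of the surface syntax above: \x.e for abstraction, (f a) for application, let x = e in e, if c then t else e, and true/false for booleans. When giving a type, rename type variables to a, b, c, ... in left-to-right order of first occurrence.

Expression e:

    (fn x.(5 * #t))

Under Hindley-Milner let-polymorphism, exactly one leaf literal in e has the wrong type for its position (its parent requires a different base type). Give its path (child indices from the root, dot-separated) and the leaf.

Answer: 0.1 : true

Derivation:
  unify Int ~ Int
  unify Bool ~ Int
  FAIL: mismatch Bool ~ Int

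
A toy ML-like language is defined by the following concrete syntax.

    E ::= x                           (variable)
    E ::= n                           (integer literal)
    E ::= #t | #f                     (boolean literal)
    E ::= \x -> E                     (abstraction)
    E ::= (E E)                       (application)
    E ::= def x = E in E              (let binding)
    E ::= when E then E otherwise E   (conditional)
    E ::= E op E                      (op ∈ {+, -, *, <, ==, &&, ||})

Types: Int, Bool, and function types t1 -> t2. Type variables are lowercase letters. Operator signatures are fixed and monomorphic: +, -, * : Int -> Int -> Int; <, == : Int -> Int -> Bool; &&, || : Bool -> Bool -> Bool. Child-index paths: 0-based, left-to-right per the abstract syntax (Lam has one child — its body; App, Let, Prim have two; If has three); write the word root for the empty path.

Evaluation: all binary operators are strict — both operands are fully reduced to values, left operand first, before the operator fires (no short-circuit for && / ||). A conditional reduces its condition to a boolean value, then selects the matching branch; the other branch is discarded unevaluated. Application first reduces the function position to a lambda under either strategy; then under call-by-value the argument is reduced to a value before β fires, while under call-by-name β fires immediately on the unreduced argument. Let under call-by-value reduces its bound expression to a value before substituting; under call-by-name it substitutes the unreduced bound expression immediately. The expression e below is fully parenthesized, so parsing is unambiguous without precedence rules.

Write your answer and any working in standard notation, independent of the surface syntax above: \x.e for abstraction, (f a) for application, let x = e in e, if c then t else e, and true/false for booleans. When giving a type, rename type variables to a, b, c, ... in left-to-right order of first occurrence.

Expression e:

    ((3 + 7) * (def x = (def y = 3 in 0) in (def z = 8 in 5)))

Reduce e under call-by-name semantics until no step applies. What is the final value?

Trace:
step 0: ((3 + 7) * (let x = (let y = 3 in 0) in (let z = 8 in 5)))
step 1: [delta@0] (10 * (let x = (let y = 3 in 0) in (let z = 8 in 5)))
step 2: [let@1] (10 * (let z = 8 in 5))
step 3: [let@1] (10 * 5)
step 4: [delta@root] 50

Answer: 50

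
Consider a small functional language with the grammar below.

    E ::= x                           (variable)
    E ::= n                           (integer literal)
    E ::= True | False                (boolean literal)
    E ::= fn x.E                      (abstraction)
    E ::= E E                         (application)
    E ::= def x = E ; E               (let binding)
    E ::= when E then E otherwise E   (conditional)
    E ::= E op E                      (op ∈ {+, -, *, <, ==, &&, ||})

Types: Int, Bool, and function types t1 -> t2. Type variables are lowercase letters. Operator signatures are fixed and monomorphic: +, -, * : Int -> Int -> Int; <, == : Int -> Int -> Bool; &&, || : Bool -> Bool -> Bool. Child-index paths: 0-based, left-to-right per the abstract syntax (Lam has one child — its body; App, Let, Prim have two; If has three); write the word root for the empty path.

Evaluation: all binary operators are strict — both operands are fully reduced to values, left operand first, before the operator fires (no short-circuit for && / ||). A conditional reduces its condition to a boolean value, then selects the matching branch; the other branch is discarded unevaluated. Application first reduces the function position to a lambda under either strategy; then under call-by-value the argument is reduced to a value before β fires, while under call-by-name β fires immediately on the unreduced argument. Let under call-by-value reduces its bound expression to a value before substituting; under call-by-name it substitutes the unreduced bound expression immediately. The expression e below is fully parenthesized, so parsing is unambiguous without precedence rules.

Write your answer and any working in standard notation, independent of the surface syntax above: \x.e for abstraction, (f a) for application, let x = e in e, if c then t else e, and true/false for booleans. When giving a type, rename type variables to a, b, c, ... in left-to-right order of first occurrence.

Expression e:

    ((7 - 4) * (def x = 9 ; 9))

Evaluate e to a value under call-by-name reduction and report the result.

Answer: 27

Derivation:
step 0: ((7 - 4) * (let x = 9 in 9))
step 1: [delta@0] (3 * (let x = 9 in 9))
step 2: [let@1] (3 * 9)
step 3: [delta@root] 27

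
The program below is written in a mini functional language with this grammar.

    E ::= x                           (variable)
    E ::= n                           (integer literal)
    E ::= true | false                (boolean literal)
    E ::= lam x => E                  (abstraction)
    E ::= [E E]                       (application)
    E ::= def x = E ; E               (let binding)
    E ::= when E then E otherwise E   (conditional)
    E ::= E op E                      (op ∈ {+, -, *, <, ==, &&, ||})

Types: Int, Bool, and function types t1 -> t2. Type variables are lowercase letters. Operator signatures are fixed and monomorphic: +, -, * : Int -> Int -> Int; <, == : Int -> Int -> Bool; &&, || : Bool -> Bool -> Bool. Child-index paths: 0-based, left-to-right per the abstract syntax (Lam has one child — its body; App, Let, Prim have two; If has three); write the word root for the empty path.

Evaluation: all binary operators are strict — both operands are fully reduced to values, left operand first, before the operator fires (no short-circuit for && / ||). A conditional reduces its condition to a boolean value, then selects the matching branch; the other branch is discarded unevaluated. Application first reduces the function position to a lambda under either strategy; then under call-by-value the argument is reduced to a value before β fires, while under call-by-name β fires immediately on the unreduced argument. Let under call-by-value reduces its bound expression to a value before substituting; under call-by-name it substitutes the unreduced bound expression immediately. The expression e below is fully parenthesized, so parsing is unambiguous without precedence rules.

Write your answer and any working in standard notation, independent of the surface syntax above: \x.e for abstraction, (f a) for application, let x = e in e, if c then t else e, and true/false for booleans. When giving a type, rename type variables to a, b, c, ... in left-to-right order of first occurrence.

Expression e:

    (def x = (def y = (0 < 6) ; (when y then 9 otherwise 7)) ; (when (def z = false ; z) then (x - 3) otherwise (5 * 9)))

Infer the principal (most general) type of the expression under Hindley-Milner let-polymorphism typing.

Derivation:
  unify Int ~ Int
  unify Int ~ Int
let y : Bool
y : Bool
  unify Bool ~ Bool
  unify Int ~ Int
let x : Int
let z : Bool
z : Bool
  unify Bool ~ Bool
x : Int
  unify Int ~ Int
  unify Int ~ Int
  unify Int ~ Int
  unify Int ~ Int
  unify Int ~ Int

Answer: Int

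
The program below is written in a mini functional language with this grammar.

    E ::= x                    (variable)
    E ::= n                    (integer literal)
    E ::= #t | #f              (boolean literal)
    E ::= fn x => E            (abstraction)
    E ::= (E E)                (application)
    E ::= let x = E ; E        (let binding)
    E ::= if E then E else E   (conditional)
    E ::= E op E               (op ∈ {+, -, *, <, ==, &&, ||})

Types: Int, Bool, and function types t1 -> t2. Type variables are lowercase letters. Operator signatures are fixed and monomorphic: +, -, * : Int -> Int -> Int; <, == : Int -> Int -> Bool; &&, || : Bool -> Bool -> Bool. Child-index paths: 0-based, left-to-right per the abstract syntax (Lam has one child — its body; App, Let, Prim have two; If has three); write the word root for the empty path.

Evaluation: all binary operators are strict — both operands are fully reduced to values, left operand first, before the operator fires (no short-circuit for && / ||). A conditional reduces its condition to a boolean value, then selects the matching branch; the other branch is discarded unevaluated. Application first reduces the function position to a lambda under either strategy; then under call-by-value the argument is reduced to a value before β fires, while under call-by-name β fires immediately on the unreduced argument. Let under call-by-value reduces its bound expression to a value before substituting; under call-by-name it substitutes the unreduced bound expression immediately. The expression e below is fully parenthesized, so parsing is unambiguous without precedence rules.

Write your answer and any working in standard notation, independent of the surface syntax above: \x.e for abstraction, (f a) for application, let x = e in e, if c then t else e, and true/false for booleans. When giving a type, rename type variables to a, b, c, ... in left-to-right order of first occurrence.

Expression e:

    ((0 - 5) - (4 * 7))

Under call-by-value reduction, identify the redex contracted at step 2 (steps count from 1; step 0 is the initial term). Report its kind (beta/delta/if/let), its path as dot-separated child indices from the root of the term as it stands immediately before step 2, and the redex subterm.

Answer: delta at 1 : (4 * 7)

Working:
step 0: ((0 - 5) - (4 * 7))
step 1: [delta@0] (-5 - (4 * 7))
step 2: [delta@1] (-5 - 28)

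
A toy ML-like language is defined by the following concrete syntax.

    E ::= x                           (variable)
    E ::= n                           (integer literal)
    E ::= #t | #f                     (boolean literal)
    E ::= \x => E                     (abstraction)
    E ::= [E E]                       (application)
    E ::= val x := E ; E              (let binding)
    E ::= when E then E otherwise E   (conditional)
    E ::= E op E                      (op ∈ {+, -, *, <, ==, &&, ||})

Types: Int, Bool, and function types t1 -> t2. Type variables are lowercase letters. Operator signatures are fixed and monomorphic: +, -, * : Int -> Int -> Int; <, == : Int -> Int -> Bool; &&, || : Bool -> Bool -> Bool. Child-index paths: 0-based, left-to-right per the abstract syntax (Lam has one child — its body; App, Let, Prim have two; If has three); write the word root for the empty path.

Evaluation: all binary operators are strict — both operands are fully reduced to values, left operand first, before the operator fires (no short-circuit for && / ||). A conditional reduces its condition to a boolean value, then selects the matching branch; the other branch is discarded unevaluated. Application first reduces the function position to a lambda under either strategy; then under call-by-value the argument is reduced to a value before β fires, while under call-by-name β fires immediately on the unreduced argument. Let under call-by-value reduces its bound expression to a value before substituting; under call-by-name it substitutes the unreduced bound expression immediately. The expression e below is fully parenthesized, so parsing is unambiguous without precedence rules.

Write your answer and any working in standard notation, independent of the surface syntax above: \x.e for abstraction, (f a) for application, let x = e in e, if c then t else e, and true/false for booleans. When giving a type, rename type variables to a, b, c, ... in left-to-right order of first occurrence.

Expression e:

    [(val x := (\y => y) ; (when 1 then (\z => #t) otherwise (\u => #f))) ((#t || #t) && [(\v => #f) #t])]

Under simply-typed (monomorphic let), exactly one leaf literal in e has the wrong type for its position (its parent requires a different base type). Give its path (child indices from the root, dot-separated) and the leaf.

Answer: 0.1.0 : 1

Derivation:
y : a
\y._ : a -> a
let x : a -> a
  unify Int ~ Bool
  FAIL: mismatch Int ~ Bool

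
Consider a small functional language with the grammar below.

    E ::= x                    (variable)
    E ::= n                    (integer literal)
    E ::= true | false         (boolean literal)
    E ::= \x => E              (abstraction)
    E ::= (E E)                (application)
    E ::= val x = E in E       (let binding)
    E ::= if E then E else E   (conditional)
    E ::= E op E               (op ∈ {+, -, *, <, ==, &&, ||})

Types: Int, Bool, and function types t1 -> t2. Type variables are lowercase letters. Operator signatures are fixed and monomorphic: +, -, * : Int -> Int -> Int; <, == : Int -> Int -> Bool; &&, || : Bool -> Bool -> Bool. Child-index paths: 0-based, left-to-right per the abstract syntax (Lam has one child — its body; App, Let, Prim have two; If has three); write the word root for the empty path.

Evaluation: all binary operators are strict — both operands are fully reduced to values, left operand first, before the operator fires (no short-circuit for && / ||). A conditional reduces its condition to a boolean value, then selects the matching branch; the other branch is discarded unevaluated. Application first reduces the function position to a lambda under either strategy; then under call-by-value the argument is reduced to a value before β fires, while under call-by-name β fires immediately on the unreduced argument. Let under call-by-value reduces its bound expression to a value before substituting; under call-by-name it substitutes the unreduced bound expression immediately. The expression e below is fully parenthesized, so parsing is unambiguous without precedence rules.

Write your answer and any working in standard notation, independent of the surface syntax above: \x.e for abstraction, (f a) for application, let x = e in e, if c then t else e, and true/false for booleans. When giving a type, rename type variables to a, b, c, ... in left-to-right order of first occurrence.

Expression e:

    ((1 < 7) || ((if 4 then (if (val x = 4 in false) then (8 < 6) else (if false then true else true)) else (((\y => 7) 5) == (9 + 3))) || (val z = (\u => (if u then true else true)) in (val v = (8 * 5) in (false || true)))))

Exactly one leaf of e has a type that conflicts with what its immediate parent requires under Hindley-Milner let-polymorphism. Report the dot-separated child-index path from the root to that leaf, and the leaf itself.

Trace:
  unify Int ~ Int
  unify Int ~ Int
  unify Bool ~ Bool
  unify Int ~ Bool
  FAIL: mismatch Int ~ Bool

Answer: 1.0.0 : 4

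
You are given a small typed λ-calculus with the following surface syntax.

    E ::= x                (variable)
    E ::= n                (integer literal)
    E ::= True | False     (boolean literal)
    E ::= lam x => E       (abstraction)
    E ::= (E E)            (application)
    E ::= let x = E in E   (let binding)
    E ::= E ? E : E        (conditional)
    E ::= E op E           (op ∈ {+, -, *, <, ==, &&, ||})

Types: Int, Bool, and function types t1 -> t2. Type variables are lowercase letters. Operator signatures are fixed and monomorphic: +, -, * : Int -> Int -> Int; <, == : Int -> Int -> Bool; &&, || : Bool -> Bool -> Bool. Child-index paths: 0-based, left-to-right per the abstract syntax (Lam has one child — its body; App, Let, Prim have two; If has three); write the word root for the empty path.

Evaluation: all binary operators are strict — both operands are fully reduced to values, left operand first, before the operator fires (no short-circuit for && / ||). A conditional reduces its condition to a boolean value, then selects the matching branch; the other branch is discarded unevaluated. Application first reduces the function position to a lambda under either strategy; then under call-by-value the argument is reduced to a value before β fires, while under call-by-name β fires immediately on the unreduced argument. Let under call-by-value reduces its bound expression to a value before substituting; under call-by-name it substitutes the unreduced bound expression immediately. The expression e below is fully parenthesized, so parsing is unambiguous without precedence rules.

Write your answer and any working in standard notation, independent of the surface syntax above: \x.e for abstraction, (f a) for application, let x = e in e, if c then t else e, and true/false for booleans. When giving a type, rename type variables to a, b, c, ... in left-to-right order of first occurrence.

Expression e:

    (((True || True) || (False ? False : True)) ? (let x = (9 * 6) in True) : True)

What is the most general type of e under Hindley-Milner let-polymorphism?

Trace:
  unify Bool ~ Bool
  unify Bool ~ Bool
  unify Bool ~ Bool
  unify Bool ~ Bool
  unify Bool ~ Bool
  unify Bool ~ Bool
  unify Bool ~ Bool
  unify Int ~ Int
  unify Int ~ Int
let x : Int
  unify Bool ~ Bool

Answer: Bool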